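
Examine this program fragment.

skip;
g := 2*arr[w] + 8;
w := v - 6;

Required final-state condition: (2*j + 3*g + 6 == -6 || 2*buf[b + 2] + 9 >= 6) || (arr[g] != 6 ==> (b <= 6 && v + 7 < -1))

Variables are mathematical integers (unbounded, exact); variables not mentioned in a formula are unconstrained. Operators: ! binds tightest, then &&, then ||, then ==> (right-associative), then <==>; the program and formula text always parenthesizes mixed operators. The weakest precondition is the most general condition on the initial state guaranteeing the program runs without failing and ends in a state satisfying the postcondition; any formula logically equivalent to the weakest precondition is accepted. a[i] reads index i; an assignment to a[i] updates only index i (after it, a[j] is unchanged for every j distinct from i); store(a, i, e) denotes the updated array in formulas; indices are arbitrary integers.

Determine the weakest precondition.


Working backward. After the program, the postcondition (2*j + 3*g + 6 == -6 || 2*buf[b + 2] + 9 >= 6) || (arr[g] != 6 ==> (b <= 6 && v + 7 < -1)) must hold; in canonical form it is 3*g + 2*j == -12 || 2*buf[b + 2] >= -3 || (arr[g] != 6 ==> (b <= 6 && v < -8)).
Before w := v - 6: 3*g + 2*j == -12 || 2*buf[b + 2] >= -3 || (arr[g] != 6 ==> (b <= 6 && v < -8))
Before g := 2*arr[w] + 8: 6*arr[w] + 2*j == -36 || 2*buf[b + 2] >= -3 || (arr[2*arr[w] + 8] != 6 ==> (b <= 6 && v < -8))
Before skip: 6*arr[w] + 2*j == -36 || 2*buf[b + 2] >= -3 || (arr[2*arr[w] + 8] != 6 ==> (b <= 6 && v < -8))
Answer: WP = 6*arr[w] + 2*j == -36 || 2*buf[b + 2] >= -3 || (arr[2*arr[w] + 8] != 6 ==> (b <= 6 && v < -8))


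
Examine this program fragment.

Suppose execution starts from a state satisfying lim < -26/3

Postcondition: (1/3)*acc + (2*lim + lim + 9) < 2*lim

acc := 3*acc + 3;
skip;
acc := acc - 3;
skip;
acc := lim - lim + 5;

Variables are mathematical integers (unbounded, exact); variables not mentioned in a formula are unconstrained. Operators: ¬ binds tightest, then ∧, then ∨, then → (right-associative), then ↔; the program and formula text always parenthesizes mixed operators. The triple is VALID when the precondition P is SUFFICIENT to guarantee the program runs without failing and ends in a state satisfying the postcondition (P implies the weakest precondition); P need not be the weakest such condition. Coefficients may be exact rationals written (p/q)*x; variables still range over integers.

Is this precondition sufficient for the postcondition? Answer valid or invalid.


Working backward. After the program, the postcondition (1/3)*acc + (2*lim + lim + 9) < 2*lim must hold; in canonical form it is (1/3)*acc + lim < -9.
Before acc := lim - lim + 5: lim < -32/3
Before skip: lim < -32/3
Before acc := acc - 3: lim < -32/3
Before skip: lim < -32/3
Before acc := 3*acc + 3: lim < -32/3
The weakest precondition is lim < -32/3.
Check whether lim < -26/3 implies it.
Countermodel: at the initial state lim = -10, the precondition holds but the weakest precondition fails.
Answer: invalid


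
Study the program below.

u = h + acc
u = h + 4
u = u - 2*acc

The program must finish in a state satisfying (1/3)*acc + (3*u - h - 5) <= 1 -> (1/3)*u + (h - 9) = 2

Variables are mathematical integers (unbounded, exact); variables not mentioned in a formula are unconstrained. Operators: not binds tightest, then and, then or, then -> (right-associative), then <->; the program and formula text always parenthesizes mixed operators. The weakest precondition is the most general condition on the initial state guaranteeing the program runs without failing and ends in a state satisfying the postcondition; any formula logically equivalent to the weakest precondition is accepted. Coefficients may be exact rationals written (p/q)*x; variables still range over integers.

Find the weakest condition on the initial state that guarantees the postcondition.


Working backward. After the program, the postcondition (1/3)*acc + (3*u - h - 5) <= 1 -> (1/3)*u + (h - 9) = 2 must hold; in canonical form it is (1/3)*acc + 3*u <= h + 6 -> h + (1/3)*u = 11.
Before u := u - 2*acc: 3*u <= (17/3)*acc + h + 6 -> h + (1/3)*u = (2/3)*acc + 11
Before u := h + 4: 2*h <= (17/3)*acc - 6 -> (4/3)*h = (2/3)*acc + 29/3
Before u := h + acc: 2*h <= (17/3)*acc - 6 -> (4/3)*h = (2/3)*acc + 29/3
Answer: WP = 2*h <= (17/3)*acc - 6 -> (4/3)*h = (2/3)*acc + 29/3


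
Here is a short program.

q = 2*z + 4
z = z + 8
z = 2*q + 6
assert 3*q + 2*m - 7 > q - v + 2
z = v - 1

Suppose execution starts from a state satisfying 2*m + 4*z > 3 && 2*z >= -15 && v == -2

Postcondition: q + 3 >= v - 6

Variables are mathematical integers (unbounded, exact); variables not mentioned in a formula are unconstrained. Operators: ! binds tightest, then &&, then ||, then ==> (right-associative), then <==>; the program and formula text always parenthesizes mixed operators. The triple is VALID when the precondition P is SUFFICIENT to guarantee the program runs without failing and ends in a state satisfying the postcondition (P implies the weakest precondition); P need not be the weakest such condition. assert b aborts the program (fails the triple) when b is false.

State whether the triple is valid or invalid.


Working backward. After the program, the postcondition q + 3 >= v - 6 must hold; in canonical form it is q >= v - 9.
Before z := v - 1: q >= v - 9
Before assert 3*q + 2*m - 7 > q - v + 2: 2*m + 2*q + v > 9 && q >= v - 9
Before z := 2*q + 6: 2*m + 2*q + v > 9 && q >= v - 9
Before z := z + 8: 2*m + 2*q + v > 9 && q >= v - 9
Before q := 2*z + 4: 2*m + v + 4*z > 1 && 2*z >= v - 13
The weakest precondition is 2*m + v + 4*z > 1 && 2*z >= v - 13.
Check whether 2*m + 4*z > 3 && 2*z >= -15 && v == -2 implies it.
Every state satisfying the precondition satisfies the weakest precondition: the implication holds.
Answer: valid


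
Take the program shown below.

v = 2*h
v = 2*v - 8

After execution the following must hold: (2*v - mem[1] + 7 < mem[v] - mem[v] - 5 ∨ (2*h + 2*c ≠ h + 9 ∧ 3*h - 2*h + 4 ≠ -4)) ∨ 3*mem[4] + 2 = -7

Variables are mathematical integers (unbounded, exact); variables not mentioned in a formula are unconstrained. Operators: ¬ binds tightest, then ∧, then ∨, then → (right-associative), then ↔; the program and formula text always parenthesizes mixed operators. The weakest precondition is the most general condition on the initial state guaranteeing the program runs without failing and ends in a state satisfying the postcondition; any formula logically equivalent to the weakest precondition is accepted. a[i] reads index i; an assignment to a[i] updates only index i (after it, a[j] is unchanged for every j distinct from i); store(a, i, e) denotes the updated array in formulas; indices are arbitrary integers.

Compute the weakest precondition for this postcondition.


Working backward. After the program, the postcondition (2*v - mem[1] + 7 < mem[v] - mem[v] - 5 ∨ (2*h + 2*c ≠ h + 9 ∧ 3*h - 2*h + 4 ≠ -4)) ∨ 3*mem[4] + 2 = -7 must hold; in canonical form it is 2*v < mem[1] - 12 ∨ (2*c + h ≠ 9 ∧ h ≠ -8) ∨ 3*mem[4] = -9.
Before v := 2*v - 8: 4*v < mem[1] + 4 ∨ (2*c + h ≠ 9 ∧ h ≠ -8) ∨ 3*mem[4] = -9
Before v := 2*h: 8*h < mem[1] + 4 ∨ (2*c + h ≠ 9 ∧ h ≠ -8) ∨ 3*mem[4] = -9
Answer: WP = 8*h < mem[1] + 4 ∨ (2*c + h ≠ 9 ∧ h ≠ -8) ∨ 3*mem[4] = -9


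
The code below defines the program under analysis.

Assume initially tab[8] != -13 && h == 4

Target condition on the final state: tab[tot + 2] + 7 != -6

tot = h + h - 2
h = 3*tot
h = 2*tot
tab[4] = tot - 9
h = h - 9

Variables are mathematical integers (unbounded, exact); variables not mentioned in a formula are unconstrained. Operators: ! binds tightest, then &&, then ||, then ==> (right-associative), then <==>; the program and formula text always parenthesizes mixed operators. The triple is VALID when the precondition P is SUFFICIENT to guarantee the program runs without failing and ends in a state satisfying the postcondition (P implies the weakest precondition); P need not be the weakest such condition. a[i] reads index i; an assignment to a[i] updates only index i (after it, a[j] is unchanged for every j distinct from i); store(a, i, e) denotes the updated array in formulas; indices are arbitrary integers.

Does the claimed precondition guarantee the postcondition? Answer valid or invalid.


Working backward. After the program, the postcondition tab[tot + 2] + 7 != -6 must hold; in canonical form it is tab[tot + 2] != -13.
Before h := h - 9: tab[tot + 2] != -13
Before tab[4] := tot - 9: store(tab, 4, tot - 9)[tot + 2] != -13
Before h := 2*tot: store(tab, 4, tot - 9)[tot + 2] != -13
Before h := 3*tot: store(tab, 4, tot - 9)[tot + 2] != -13
Before tot := h + h - 2: store(tab, 4, 2*h - 11)[2*h] != -13
The weakest precondition is store(tab, 4, 2*h - 11)[2*h] != -13.
Check whether tab[8] != -13 && h == 4 implies it.
Every state satisfying the precondition satisfies the weakest precondition: the implication holds.
Answer: valid


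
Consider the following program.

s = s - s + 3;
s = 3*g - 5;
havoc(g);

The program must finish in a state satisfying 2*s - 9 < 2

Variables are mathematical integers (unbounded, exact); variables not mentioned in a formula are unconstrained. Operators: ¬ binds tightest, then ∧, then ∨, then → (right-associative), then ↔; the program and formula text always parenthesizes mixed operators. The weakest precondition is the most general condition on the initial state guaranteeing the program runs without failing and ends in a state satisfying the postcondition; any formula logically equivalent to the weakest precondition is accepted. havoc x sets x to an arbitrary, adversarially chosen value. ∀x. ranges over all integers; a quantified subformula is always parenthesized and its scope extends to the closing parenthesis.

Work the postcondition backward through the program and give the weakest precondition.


Working backward. After the program, the postcondition 2*s - 9 < 2 must hold; in canonical form it is 2*s < 11.
Before havoc g: 2*s < 11
Before s := 3*g - 5: 6*g < 21
Before s := s - s + 3: 6*g < 21
Answer: WP = 6*g < 21


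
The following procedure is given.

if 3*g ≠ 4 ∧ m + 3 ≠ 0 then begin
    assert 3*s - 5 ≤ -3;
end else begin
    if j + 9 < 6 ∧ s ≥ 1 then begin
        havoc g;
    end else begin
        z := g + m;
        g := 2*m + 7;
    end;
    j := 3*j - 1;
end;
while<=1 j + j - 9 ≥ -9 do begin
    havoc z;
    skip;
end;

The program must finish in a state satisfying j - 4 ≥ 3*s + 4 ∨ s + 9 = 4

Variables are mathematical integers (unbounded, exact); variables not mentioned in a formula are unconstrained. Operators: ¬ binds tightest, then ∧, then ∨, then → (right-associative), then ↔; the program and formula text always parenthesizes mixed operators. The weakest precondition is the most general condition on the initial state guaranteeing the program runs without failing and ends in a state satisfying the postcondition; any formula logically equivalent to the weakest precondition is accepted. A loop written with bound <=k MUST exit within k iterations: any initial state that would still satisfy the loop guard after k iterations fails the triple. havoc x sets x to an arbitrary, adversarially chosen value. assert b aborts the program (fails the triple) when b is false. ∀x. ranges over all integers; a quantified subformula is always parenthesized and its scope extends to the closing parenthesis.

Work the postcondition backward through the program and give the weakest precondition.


Working backward. After the program, the postcondition j - 4 ≥ 3*s + 4 ∨ s + 9 = 4 must hold; in canonical form it is j ≥ 3*s + 8 ∨ s = -5.
Before the loop (bound <=1), unroll the exhaustion recursion (WP_0 = exit-now case; WP_j = one more guarded iteration, up to j = 1):
  WP_0: (¬(2*j ≥ 0)) ∧ (j ≥ 3*s + 8 ∨ s = -5)
  WP_1: (2*j ≥ 0 → ((¬(2*j ≥ 0)) ∧ (j ≥ 3*s + 8 ∨ s = -5))) ∧ ((¬(2*j ≥ 0)) → (j ≥ 3*s + 8 ∨ s = -5))
So before the loop: (2*j ≥ 0 → ((¬(2*j ≥ 0)) ∧ (j ≥ 3*s + 8 ∨ s = -5))) ∧ ((¬(2*j ≥ 0)) → (j ≥ 3*s + 8 ∨ s = -5))
Then branch requires 3*s ≤ 2 ∧ (2*j ≥ 0 → ((¬(2*j ≥ 0)) ∧ (j ≥ 3*s + 8 ∨ s = -5))) ∧ ((¬(2*j ≥ 0)) → (j ≥ 3*s + 8 ∨ s = -5)); else branch requires ((j < -3 ∧ s ≥ 1) → ((6*j ≥ 2 → ((¬(6*j ≥ 2)) ∧ (3*j ≥ 3*s + 9 ∨ s = -5))) ∧ ((¬(6*j ≥ 2)) → (3*j ≥ 3*s + 9 ∨ s = -5)))) ∧ ((¬(j < -3 ∧ s ≥ 1)) → ((6*j ≥ 2 → ((¬(6*j ≥ 2)) ∧ (3*j ≥ 3*s + 9 ∨ s = -5))) ∧ ((¬(6*j ≥ 2)) → (3*j ≥ 3*s + 9 ∨ s = -5)))).
Before the if: ((3*g ≠ 4 ∧ m ≠ -3) → (3*s ≤ 2 ∧ (2*j ≥ 0 → ((¬(2*j ≥ 0)) ∧ (j ≥ 3*s + 8 ∨ s = -5))) ∧ ((¬(2*j ≥ 0)) → (j ≥ 3*s + 8 ∨ s = -5)))) ∧ ((¬(3*g ≠ 4 ∧ m ≠ -3)) → (((j < -3 ∧ s ≥ 1) → ((6*j ≥ 2 → ((¬(6*j ≥ 2)) ∧ (3*j ≥ 3*s + 9 ∨ s = -5))) ∧ ((¬(6*j ≥ 2)) → (3*j ≥ 3*s + 9 ∨ s = -5)))) ∧ ((¬(j < -3 ∧ s ≥ 1)) → ((6*j ≥ 2 → ((¬(6*j ≥ 2)) ∧ (3*j ≥ 3*s + 9 ∨ s = -5))) ∧ ((¬(6*j ≥ 2)) → (3*j ≥ 3*s + 9 ∨ s = -5))))))
Answer: WP = ((3*g ≠ 4 ∧ m ≠ -3) → (3*s ≤ 2 ∧ (2*j ≥ 0 → ((¬(2*j ≥ 0)) ∧ (j ≥ 3*s + 8 ∨ s = -5))) ∧ ((¬(2*j ≥ 0)) → (j ≥ 3*s + 8 ∨ s = -5)))) ∧ ((¬(3*g ≠ 4 ∧ m ≠ -3)) → (((j < -3 ∧ s ≥ 1) → ((6*j ≥ 2 → ((¬(6*j ≥ 2)) ∧ (3*j ≥ 3*s + 9 ∨ s = -5))) ∧ ((¬(6*j ≥ 2)) → (3*j ≥ 3*s + 9 ∨ s = -5)))) ∧ ((¬(j < -3 ∧ s ≥ 1)) → ((6*j ≥ 2 → ((¬(6*j ≥ 2)) ∧ (3*j ≥ 3*s + 9 ∨ s = -5))) ∧ ((¬(6*j ≥ 2)) → (3*j ≥ 3*s + 9 ∨ s = -5))))))


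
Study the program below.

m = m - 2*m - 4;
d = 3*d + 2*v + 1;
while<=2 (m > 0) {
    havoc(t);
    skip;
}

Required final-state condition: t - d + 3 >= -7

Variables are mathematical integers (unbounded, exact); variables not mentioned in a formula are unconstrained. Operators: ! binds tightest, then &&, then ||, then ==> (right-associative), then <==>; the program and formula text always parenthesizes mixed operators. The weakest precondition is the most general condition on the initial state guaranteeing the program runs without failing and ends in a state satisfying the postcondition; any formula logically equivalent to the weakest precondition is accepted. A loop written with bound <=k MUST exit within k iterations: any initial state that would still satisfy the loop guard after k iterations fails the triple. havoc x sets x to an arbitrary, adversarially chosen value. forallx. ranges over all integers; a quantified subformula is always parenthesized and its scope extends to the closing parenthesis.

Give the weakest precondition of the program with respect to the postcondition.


Working backward. After the program, the postcondition t - d + 3 >= -7 must hold; in canonical form it is t >= d - 10.
Before the loop (bound <=2), unroll the exhaustion recursion (WP_0 = exit-now case; WP_j = one more guarded iteration, up to j = 2):
  WP_0: (!(m > 0)) && t >= d - 10
  WP_1: (m > 0 ==> (forall t_1. ((!(m > 0)) && t_1 >= d - 10))) && ((!(m > 0)) ==> t >= d - 10)
  WP_2: (m > 0 ==> (forall t_2. ((m > 0 ==> (forall t_1. ((!(m > 0)) && t_1 >= d - 10))) && ((!(m > 0)) ==> t_2 >= d - 10)))) && ((!(m > 0)) ==> t >= d - 10)
So before the loop: (m > 0 ==> (forall t_2. ((m > 0 ==> (forall t_1. ((!(m > 0)) && t_1 >= d - 10))) && ((!(m > 0)) ==> t_2 >= d - 10)))) && ((!(m > 0)) ==> t >= d - 10)
Before d := 3*d + 2*v + 1: (m > 0 ==> (forall t_2. ((m > 0 ==> (forall t_1. ((!(m > 0)) && t_1 >= 3*d + 2*v - 9))) && ((!(m > 0)) ==> t_2 >= 3*d + 2*v - 9)))) && ((!(m > 0)) ==> t >= 3*d + 2*v - 9)
Before m := m - 2*m - 4: (m < -4 ==> (forall t_2. ((m < -4 ==> (forall t_1. ((!(m < -4)) && t_1 >= 3*d + 2*v - 9))) && ((!(m < -4)) ==> t_2 >= 3*d + 2*v - 9)))) && ((!(m < -4)) ==> t >= 3*d + 2*v - 9)
Answer: WP = (m < -4 ==> (forall t_2. ((m < -4 ==> (forall t_1. ((!(m < -4)) && t_1 >= 3*d + 2*v - 9))) && ((!(m < -4)) ==> t_2 >= 3*d + 2*v - 9)))) && ((!(m < -4)) ==> t >= 3*d + 2*v - 9)


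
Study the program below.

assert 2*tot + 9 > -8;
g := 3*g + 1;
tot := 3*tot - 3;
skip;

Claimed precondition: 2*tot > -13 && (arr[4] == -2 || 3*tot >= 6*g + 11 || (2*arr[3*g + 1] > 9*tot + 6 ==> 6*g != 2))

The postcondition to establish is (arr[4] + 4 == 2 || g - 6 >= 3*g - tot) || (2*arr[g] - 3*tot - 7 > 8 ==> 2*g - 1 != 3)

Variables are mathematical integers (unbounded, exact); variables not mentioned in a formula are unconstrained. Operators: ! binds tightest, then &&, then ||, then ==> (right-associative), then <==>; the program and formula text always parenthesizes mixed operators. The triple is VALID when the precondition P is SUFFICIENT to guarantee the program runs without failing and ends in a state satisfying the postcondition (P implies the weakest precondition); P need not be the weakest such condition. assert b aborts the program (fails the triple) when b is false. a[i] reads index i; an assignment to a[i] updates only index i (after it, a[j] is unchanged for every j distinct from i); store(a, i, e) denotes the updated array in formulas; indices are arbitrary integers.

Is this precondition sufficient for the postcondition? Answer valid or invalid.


Working backward. After the program, the postcondition (arr[4] + 4 == 2 || g - 6 >= 3*g - tot) || (2*arr[g] - 3*tot - 7 > 8 ==> 2*g - 1 != 3) must hold; in canonical form it is arr[4] == -2 || tot >= 2*g + 6 || (2*arr[g] > 3*tot + 15 ==> 2*g != 4).
Before skip: arr[4] == -2 || tot >= 2*g + 6 || (2*arr[g] > 3*tot + 15 ==> 2*g != 4)
Before tot := 3*tot - 3: arr[4] == -2 || 3*tot >= 2*g + 9 || (2*arr[g] > 9*tot + 6 ==> 2*g != 4)
Before g := 3*g + 1: arr[4] == -2 || 3*tot >= 6*g + 11 || (2*arr[3*g + 1] > 9*tot + 6 ==> 6*g != 2)
Before assert 2*tot + 9 > -8: 2*tot > -17 && (arr[4] == -2 || 3*tot >= 6*g + 11 || (2*arr[3*g + 1] > 9*tot + 6 ==> 6*g != 2))
The weakest precondition is 2*tot > -17 && (arr[4] == -2 || 3*tot >= 6*g + 11 || (2*arr[3*g + 1] > 9*tot + 6 ==> 6*g != 2)).
Check whether 2*tot > -13 && (arr[4] == -2 || 3*tot >= 6*g + 11 || (2*arr[3*g + 1] > 9*tot + 6 ==> 6*g != 2)) implies it.
Every state satisfying the precondition satisfies the weakest precondition: the implication holds.
Answer: valid


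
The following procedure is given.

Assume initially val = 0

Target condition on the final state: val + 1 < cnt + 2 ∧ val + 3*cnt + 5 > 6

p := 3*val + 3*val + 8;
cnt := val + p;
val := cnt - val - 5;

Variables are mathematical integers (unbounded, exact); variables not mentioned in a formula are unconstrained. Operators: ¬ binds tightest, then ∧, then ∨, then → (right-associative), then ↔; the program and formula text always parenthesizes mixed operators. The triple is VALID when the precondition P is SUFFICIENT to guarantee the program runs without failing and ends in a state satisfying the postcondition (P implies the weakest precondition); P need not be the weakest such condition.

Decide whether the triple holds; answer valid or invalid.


Working backward. After the program, the postcondition val + 1 < cnt + 2 ∧ val + 3*cnt + 5 > 6 must hold; in canonical form it is val < cnt + 1 ∧ 3*cnt + val > 1.
Before val := cnt - val - 5: val > -6 ∧ 4*cnt > val + 6
Before cnt := val + p: val > -6 ∧ 4*p + 3*val > 6
Before p := 3*val + 3*val + 8: val > -6 ∧ 27*val > -26
The weakest precondition is val > -6 ∧ 27*val > -26.
Check whether val = 0 implies it.
Every state satisfying the precondition satisfies the weakest precondition: the implication holds.
Answer: valid


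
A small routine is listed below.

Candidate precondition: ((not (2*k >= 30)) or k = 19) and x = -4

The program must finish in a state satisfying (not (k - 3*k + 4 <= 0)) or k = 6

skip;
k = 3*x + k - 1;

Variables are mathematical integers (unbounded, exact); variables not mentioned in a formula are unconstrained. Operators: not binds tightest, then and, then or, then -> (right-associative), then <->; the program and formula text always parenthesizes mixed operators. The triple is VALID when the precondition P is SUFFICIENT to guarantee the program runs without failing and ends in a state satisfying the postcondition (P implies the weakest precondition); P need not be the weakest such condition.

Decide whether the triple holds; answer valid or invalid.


Working backward. After the program, the postcondition (not (k - 3*k + 4 <= 0)) or k = 6 must hold; in canonical form it is (not (2*k >= 4)) or k = 6.
Before k := 3*x + k - 1: (not (2*k + 6*x >= 6)) or k + 3*x = 7
Before skip: (not (2*k + 6*x >= 6)) or k + 3*x = 7
The weakest precondition is (not (2*k + 6*x >= 6)) or k + 3*x = 7.
Check whether ((not (2*k >= 30)) or k = 19) and x = -4 implies it.
Every state satisfying the precondition satisfies the weakest precondition: the implication holds.
Answer: valid


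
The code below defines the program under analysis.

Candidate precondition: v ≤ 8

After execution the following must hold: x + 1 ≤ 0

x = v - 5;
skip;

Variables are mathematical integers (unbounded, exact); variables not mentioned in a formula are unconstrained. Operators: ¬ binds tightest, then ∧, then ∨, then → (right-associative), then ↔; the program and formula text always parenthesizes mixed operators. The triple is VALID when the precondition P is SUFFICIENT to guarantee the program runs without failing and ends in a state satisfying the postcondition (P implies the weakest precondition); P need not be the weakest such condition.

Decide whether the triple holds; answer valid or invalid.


Working backward. After the program, the postcondition x + 1 ≤ 0 must hold; in canonical form it is x ≤ -1.
Before skip: x ≤ -1
Before x := v - 5: v ≤ 4
The weakest precondition is v ≤ 4.
Check whether v ≤ 8 implies it.
Countermodel: at the initial state v = 5, the precondition holds but the weakest precondition fails.
Answer: invalid


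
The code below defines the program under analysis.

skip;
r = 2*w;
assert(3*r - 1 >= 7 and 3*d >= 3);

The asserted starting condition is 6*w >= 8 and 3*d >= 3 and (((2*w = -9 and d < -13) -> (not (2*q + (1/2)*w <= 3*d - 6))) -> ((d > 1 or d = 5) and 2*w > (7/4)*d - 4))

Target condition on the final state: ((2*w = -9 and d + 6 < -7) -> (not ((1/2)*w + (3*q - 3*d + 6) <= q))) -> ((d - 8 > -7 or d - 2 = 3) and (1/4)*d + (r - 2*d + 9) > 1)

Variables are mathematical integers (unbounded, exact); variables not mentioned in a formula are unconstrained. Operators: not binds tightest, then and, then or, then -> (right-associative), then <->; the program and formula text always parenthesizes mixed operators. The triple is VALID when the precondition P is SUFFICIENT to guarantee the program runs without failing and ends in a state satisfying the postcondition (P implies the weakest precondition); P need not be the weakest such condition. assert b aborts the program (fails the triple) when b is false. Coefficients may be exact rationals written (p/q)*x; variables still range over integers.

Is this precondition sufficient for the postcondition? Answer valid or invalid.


Working backward. After the program, the postcondition ((2*w = -9 and d + 6 < -7) -> (not ((1/2)*w + (3*q - 3*d + 6) <= q))) -> ((d - 8 > -7 or d - 2 = 3) and (1/4)*d + (r - 2*d + 9) > 1) must hold; in canonical form it is ((2*w = -9 and d < -13) -> (not (2*q + (1/2)*w <= 3*d - 6))) -> ((d > 1 or d = 5) and r > (7/4)*d - 8).
Before assert 3*r - 1 >= 7 and 3*d >= 3: 3*r >= 8 and 3*d >= 3 and (((2*w = -9 and d < -13) -> (not (2*q + (1/2)*w <= 3*d - 6))) -> ((d > 1 or d = 5) and r > (7/4)*d - 8))
Before r := 2*w: 6*w >= 8 and 3*d >= 3 and (((2*w = -9 and d < -13) -> (not (2*q + (1/2)*w <= 3*d - 6))) -> ((d > 1 or d = 5) and 2*w > (7/4)*d - 8))
Before skip: 6*w >= 8 and 3*d >= 3 and (((2*w = -9 and d < -13) -> (not (2*q + (1/2)*w <= 3*d - 6))) -> ((d > 1 or d = 5) and 2*w > (7/4)*d - 8))
The weakest precondition is 6*w >= 8 and 3*d >= 3 and (((2*w = -9 and d < -13) -> (not (2*q + (1/2)*w <= 3*d - 6))) -> ((d > 1 or d = 5) and 2*w > (7/4)*d - 8)).
Check whether 6*w >= 8 and 3*d >= 3 and (((2*w = -9 and d < -13) -> (not (2*q + (1/2)*w <= 3*d - 6))) -> ((d > 1 or d = 5) and 2*w > (7/4)*d - 4)) implies it.
Every state satisfying the precondition satisfies the weakest precondition: the implication holds.
Answer: valid


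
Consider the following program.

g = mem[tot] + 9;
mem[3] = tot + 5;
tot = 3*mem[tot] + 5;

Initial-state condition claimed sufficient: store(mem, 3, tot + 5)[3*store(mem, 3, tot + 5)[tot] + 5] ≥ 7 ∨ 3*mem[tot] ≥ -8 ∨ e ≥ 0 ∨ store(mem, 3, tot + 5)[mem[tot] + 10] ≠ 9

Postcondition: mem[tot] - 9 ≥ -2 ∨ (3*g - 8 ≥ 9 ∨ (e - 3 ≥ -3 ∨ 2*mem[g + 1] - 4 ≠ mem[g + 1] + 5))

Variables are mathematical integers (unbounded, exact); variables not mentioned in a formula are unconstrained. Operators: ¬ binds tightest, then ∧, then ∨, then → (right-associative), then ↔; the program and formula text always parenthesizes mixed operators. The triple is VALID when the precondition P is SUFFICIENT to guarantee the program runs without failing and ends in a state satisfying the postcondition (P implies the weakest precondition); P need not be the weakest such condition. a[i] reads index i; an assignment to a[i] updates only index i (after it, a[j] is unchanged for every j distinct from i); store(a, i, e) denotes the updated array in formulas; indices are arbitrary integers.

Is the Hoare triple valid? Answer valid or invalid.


Working backward. After the program, the postcondition mem[tot] - 9 ≥ -2 ∨ (3*g - 8 ≥ 9 ∨ (e - 3 ≥ -3 ∨ 2*mem[g + 1] - 4 ≠ mem[g + 1] + 5)) must hold; in canonical form it is mem[tot] ≥ 7 ∨ 3*g ≥ 17 ∨ e ≥ 0 ∨ mem[g + 1] ≠ 9.
Before tot := 3*mem[tot] + 5: mem[3*mem[tot] + 5] ≥ 7 ∨ 3*g ≥ 17 ∨ e ≥ 0 ∨ mem[g + 1] ≠ 9
Before mem[3] := tot + 5: store(mem, 3, tot + 5)[3*store(mem, 3, tot + 5)[tot] + 5] ≥ 7 ∨ 3*g ≥ 17 ∨ e ≥ 0 ∨ store(mem, 3, tot + 5)[g + 1] ≠ 9
Before g := mem[tot] + 9: store(mem, 3, tot + 5)[3*store(mem, 3, tot + 5)[tot] + 5] ≥ 7 ∨ 3*mem[tot] ≥ -10 ∨ e ≥ 0 ∨ store(mem, 3, tot + 5)[mem[tot] + 10] ≠ 9
The weakest precondition is store(mem, 3, tot + 5)[3*store(mem, 3, tot + 5)[tot] + 5] ≥ 7 ∨ 3*mem[tot] ≥ -10 ∨ e ≥ 0 ∨ store(mem, 3, tot + 5)[mem[tot] + 10] ≠ 9.
Check whether store(mem, 3, tot + 5)[3*store(mem, 3, tot + 5)[tot] + 5] ≥ 7 ∨ 3*mem[tot] ≥ -8 ∨ e ≥ 0 ∨ store(mem, 3, tot + 5)[mem[tot] + 10] ≠ 9 implies it.
Every state satisfying the precondition satisfies the weakest precondition: the implication holds.
Answer: valid


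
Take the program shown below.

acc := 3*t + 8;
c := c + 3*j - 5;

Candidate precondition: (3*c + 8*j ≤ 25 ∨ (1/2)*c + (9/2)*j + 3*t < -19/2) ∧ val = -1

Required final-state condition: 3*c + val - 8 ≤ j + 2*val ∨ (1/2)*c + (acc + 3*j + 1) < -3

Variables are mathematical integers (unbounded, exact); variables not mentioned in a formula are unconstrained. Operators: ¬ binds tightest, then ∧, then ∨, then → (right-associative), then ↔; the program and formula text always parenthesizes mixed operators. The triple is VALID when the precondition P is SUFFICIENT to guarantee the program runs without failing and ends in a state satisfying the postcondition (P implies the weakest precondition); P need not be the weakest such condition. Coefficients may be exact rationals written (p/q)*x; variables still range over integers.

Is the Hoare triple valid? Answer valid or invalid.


Working backward. After the program, the postcondition 3*c + val - 8 ≤ j + 2*val ∨ (1/2)*c + (acc + 3*j + 1) < -3 must hold; in canonical form it is 3*c ≤ j + val + 8 ∨ acc + (1/2)*c + 3*j < -4.
Before c := c + 3*j - 5: 3*c + 8*j ≤ val + 23 ∨ acc + (1/2)*c + (9/2)*j < -3/2
Before acc := 3*t + 8: 3*c + 8*j ≤ val + 23 ∨ (1/2)*c + (9/2)*j + 3*t < -19/2
The weakest precondition is 3*c + 8*j ≤ val + 23 ∨ (1/2)*c + (9/2)*j + 3*t < -19/2.
Check whether (3*c + 8*j ≤ 25 ∨ (1/2)*c + (9/2)*j + 3*t < -19/2) ∧ val = -1 implies it.
Countermodel: at the initial state c = 5, j = 1, t = 0, val = -1, the precondition holds but the weakest precondition fails.
Answer: invalid


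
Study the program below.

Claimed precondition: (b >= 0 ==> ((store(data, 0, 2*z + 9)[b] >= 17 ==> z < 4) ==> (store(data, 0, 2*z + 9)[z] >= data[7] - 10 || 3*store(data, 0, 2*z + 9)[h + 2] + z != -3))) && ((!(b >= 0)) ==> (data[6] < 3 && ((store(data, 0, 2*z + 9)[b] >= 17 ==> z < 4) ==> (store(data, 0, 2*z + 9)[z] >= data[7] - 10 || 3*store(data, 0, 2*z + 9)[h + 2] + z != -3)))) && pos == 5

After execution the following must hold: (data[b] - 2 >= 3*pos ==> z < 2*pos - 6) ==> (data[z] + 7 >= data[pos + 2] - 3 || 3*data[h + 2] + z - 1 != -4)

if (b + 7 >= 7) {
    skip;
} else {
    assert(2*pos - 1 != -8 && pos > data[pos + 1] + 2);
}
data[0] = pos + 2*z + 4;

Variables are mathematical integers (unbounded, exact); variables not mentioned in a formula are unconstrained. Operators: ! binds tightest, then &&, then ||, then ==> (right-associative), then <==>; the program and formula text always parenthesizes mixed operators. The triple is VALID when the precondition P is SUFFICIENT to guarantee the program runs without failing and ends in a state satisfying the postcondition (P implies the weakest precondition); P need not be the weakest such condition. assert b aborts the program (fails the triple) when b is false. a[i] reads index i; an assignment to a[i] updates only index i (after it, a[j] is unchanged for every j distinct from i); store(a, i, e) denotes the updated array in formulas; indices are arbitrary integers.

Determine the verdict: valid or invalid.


Working backward. After the program, the postcondition (data[b] - 2 >= 3*pos ==> z < 2*pos - 6) ==> (data[z] + 7 >= data[pos + 2] - 3 || 3*data[h + 2] + z - 1 != -4) must hold; in canonical form it is (data[b] >= 3*pos + 2 ==> z < 2*pos - 6) ==> (data[z] >= data[pos + 2] - 10 || 3*data[h + 2] + z != -3).
Before data[0] := pos + 2*z + 4: (store(data, 0, pos + 2*z + 4)[b] >= 3*pos + 2 ==> z < 2*pos - 6) ==> (store(data, 0, pos + 2*z + 4)[z] >= store(data, 0, pos + 2*z + 4)[pos + 2] - 10 || 3*store(data, 0, pos + 2*z + 4)[h + 2] + z != -3)
Then branch requires (store(data, 0, pos + 2*z + 4)[b] >= 3*pos + 2 ==> z < 2*pos - 6) ==> (store(data, 0, pos + 2*z + 4)[z] >= store(data, 0, pos + 2*z + 4)[pos + 2] - 10 || 3*store(data, 0, pos + 2*z + 4)[h + 2] + z != -3); else branch requires 2*pos != -7 && pos > data[pos + 1] + 2 && ((store(data, 0, pos + 2*z + 4)[b] >= 3*pos + 2 ==> z < 2*pos - 6) ==> (store(data, 0, pos + 2*z + 4)[z] >= store(data, 0, pos + 2*z + 4)[pos + 2] - 10 || 3*store(data, 0, pos + 2*z + 4)[h + 2] + z != -3)).
Before the if: (b >= 0 ==> ((store(data, 0, pos + 2*z + 4)[b] >= 3*pos + 2 ==> z < 2*pos - 6) ==> (store(data, 0, pos + 2*z + 4)[z] >= store(data, 0, pos + 2*z + 4)[pos + 2] - 10 || 3*store(data, 0, pos + 2*z + 4)[h + 2] + z != -3))) && ((!(b >= 0)) ==> (2*pos != -7 && pos > data[pos + 1] + 2 && ((store(data, 0, pos + 2*z + 4)[b] >= 3*pos + 2 ==> z < 2*pos - 6) ==> (store(data, 0, pos + 2*z + 4)[z] >= store(data, 0, pos + 2*z + 4)[pos + 2] - 10 || 3*store(data, 0, pos + 2*z + 4)[h + 2] + z != -3))))
The weakest precondition is (b >= 0 ==> ((store(data, 0, pos + 2*z + 4)[b] >= 3*pos + 2 ==> z < 2*pos - 6) ==> (store(data, 0, pos + 2*z + 4)[z] >= store(data, 0, pos + 2*z + 4)[pos + 2] - 10 || 3*store(data, 0, pos + 2*z + 4)[h + 2] + z != -3))) && ((!(b >= 0)) ==> (2*pos != -7 && pos > data[pos + 1] + 2 && ((store(data, 0, pos + 2*z + 4)[b] >= 3*pos + 2 ==> z < 2*pos - 6) ==> (store(data, 0, pos + 2*z + 4)[z] >= store(data, 0, pos + 2*z + 4)[pos + 2] - 10 || 3*store(data, 0, pos + 2*z + 4)[h + 2] + z != -3)))).
Check whether (b >= 0 ==> ((store(data, 0, 2*z + 9)[b] >= 17 ==> z < 4) ==> (store(data, 0, 2*z + 9)[z] >= data[7] - 10 || 3*store(data, 0, 2*z + 9)[h + 2] + z != -3))) && ((!(b >= 0)) ==> (data[6] < 3 && ((store(data, 0, 2*z + 9)[b] >= 17 ==> z < 4) ==> (store(data, 0, 2*z + 9)[z] >= data[7] - 10 || 3*store(data, 0, 2*z + 9)[h + 2] + z != -3)))) && pos == 5 implies it.
Every state satisfying the precondition satisfies the weakest precondition: the implication holds.
Answer: valid


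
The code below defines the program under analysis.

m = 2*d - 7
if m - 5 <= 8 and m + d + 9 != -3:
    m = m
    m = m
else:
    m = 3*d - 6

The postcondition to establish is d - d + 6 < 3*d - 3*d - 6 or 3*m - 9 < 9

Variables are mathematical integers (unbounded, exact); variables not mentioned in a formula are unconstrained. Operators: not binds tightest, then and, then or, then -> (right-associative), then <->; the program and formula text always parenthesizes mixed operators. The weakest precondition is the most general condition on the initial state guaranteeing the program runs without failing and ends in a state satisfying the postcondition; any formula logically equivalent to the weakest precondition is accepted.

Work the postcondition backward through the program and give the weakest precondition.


Working backward. After the program, the postcondition d - d + 6 < 3*d - 3*d - 6 or 3*m - 9 < 9 must hold; in canonical form it is 3*m < 18.
Then branch requires 3*m < 18; else branch requires 9*d < 36.
Before the if: ((m <= 13 and d + m != -12) -> 3*m < 18) and ((not (m <= 13 and d + m != -12)) -> 9*d < 36)
Before m := 2*d - 7: ((2*d <= 20 and 3*d != -5) -> 6*d < 39) and ((not (2*d <= 20 and 3*d != -5)) -> 9*d < 36)
Answer: WP = ((2*d <= 20 and 3*d != -5) -> 6*d < 39) and ((not (2*d <= 20 and 3*d != -5)) -> 9*d < 36)


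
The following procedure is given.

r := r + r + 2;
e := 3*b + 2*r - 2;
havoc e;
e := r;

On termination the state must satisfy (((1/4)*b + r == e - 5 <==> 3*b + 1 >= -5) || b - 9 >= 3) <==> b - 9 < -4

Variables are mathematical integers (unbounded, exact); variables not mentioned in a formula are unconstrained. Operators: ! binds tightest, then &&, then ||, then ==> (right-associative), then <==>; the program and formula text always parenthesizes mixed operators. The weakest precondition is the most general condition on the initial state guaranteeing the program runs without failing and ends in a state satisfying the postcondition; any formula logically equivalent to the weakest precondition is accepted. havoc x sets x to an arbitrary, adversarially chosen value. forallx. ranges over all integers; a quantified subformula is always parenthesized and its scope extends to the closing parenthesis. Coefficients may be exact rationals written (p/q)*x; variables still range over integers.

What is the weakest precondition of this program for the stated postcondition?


Working backward. After the program, the postcondition (((1/4)*b + r == e - 5 <==> 3*b + 1 >= -5) || b - 9 >= 3) <==> b - 9 < -4 must hold; in canonical form it is (((1/4)*b + r == e - 5 <==> 3*b >= -6) || b >= 12) <==> b < 5.
Before e := r: (((1/4)*b == -5 <==> 3*b >= -6) || b >= 12) <==> b < 5
Before havoc e: (((1/4)*b == -5 <==> 3*b >= -6) || b >= 12) <==> b < 5
Before e := 3*b + 2*r - 2: (((1/4)*b == -5 <==> 3*b >= -6) || b >= 12) <==> b < 5
Before r := r + r + 2: (((1/4)*b == -5 <==> 3*b >= -6) || b >= 12) <==> b < 5
Answer: WP = (((1/4)*b == -5 <==> 3*b >= -6) || b >= 12) <==> b < 5


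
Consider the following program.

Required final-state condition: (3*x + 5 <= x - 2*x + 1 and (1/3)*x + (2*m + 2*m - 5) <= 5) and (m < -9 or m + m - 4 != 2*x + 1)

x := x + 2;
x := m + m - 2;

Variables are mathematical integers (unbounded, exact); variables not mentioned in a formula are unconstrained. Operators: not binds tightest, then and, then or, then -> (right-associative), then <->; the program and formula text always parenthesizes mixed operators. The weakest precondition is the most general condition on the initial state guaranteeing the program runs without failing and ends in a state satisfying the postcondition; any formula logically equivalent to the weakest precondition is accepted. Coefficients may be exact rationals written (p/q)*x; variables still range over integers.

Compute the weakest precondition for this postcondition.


Working backward. After the program, the postcondition (3*x + 5 <= x - 2*x + 1 and (1/3)*x + (2*m + 2*m - 5) <= 5) and (m < -9 or m + m - 4 != 2*x + 1) must hold; in canonical form it is 4*x <= -4 and 4*m + (1/3)*x <= 10 and (m < -9 or 2*m != 2*x + 5).
Before x := m + m - 2: 8*m <= 4 and (14/3)*m <= 32/3 and (m < -9 or 2*m != -1)
Before x := x + 2: 8*m <= 4 and (14/3)*m <= 32/3 and (m < -9 or 2*m != -1)
Answer: WP = 8*m <= 4 and (14/3)*m <= 32/3 and (m < -9 or 2*m != -1)


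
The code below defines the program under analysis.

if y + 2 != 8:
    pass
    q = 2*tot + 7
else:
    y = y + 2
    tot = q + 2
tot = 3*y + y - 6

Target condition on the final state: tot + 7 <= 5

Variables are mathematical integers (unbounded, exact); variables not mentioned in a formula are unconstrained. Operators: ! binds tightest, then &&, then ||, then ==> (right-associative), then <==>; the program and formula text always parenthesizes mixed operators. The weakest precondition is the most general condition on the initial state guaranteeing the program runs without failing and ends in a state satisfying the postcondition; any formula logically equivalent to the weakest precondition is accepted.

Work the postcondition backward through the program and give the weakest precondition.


Working backward. After the program, the postcondition tot + 7 <= 5 must hold; in canonical form it is tot <= -2.
Before tot := 3*y + y - 6: 4*y <= 4
Then branch requires 4*y <= 4; else branch requires 4*y <= -4.
Before the if: (y != 6 ==> 4*y <= 4) && ((!(y != 6)) ==> 4*y <= -4)
Answer: WP = (y != 6 ==> 4*y <= 4) && ((!(y != 6)) ==> 4*y <= -4)


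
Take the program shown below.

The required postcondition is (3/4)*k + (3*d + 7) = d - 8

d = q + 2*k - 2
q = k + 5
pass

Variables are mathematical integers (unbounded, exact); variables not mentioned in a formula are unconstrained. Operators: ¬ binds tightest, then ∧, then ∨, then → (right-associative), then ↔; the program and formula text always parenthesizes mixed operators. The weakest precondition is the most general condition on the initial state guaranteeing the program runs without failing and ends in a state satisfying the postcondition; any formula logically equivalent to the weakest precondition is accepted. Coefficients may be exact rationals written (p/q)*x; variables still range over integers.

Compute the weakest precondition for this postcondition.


Working backward. After the program, the postcondition (3/4)*k + (3*d + 7) = d - 8 must hold; in canonical form it is 2*d + (3/4)*k = -15.
Before skip: 2*d + (3/4)*k = -15
Before q := k + 5: 2*d + (3/4)*k = -15
Before d := q + 2*k - 2: (19/4)*k + 2*q = -11
Answer: WP = (19/4)*k + 2*q = -11


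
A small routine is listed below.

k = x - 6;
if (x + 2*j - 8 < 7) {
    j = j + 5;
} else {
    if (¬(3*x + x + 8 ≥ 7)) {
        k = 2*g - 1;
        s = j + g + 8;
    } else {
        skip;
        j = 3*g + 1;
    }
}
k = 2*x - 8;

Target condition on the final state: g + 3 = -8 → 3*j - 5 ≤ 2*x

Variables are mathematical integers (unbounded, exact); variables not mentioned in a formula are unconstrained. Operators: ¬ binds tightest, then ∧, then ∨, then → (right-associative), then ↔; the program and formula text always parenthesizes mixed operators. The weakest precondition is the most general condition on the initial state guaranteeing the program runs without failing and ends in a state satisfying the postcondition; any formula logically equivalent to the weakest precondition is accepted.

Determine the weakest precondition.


Working backward. After the program, the postcondition g + 3 = -8 → 3*j - 5 ≤ 2*x must hold; in canonical form it is g = -11 → 3*j ≤ 2*x + 5.
Before k := 2*x - 8: g = -11 → 3*j ≤ 2*x + 5
Then branch requires g = -11 → 3*j ≤ 2*x - 10; else branch requires ((¬(4*x ≥ -1)) → (g = -11 → 3*j ≤ 2*x + 5)) ∧ (4*x ≥ -1 → (g = -11 → 9*g ≤ 2*x + 2)).
Before the if: (2*j + x < 15 → (g = -11 → 3*j ≤ 2*x - 10)) ∧ ((¬(2*j + x < 15)) → (((¬(4*x ≥ -1)) → (g = -11 → 3*j ≤ 2*x + 5)) ∧ (4*x ≥ -1 → (g = -11 → 9*g ≤ 2*x + 2))))
Before k := x - 6: (2*j + x < 15 → (g = -11 → 3*j ≤ 2*x - 10)) ∧ ((¬(2*j + x < 15)) → (((¬(4*x ≥ -1)) → (g = -11 → 3*j ≤ 2*x + 5)) ∧ (4*x ≥ -1 → (g = -11 → 9*g ≤ 2*x + 2))))
Answer: WP = (2*j + x < 15 → (g = -11 → 3*j ≤ 2*x - 10)) ∧ ((¬(2*j + x < 15)) → (((¬(4*x ≥ -1)) → (g = -11 → 3*j ≤ 2*x + 5)) ∧ (4*x ≥ -1 → (g = -11 → 9*g ≤ 2*x + 2))))
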